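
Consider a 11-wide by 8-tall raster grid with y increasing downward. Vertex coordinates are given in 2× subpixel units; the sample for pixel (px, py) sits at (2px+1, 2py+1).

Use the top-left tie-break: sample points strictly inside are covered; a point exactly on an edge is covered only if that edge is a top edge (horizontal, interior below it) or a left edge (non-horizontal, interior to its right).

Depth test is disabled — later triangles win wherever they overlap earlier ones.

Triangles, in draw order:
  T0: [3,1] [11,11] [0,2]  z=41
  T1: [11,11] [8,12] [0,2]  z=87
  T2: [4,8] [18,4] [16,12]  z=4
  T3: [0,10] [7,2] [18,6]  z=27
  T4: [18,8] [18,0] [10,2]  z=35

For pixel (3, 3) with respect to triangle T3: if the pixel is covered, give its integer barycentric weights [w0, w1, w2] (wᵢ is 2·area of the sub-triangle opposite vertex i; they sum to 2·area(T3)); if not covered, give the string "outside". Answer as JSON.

T0:
  2·area = 38
  edge (3, 1)→(11, 11): d=(8,10) right/bottom  bias=-1
  edge (11, 11)→(0, 2): d=(-11,-9) top-left  bias=+0
  edge (0, 2)→(3, 1): d=(3,-1) top-left  bias=+0
    (1,0)@(3, 1): e=[0,38,0] → ·  [on edge]
    (1,1)@(3, 3): e=[16,16,6] → █
    (2,1)@(5, 3): e=[-4,34,8] → ·
    (1,2)@(3, 5): e=[32,-6,12] → ·
    (2,2)@(5, 5): e=[12,12,14] → █
    (3,2)@(7, 5): e=[-8,30,16] → ·
    (2,3)@(5, 7): e=[28,-10,20] → ·
    (3,3)@(7, 7): e=[8,8,22] → █
    (4,3)@(9, 7): e=[-12,26,24] → ·
    (3,4)@(7, 9): e=[24,-14,28] → ·
    (4,4)@(9, 9): e=[4,4,30] → █
    (5,4)@(11, 9): e=[-16,22,32] → ·
    (5,5)@(11, 11): e=[0,0,38] → ·  [on edge]
  covered (4 px):
    · · · · · · · · · · ·
    · █ · · · · · · · · ·
    · · █ · · · · · · · ·
    · · · █ · · · · · · ·
    · · · · █ · · · · · ·
    · · · · · · · · · · ·
    · · · · · · · · · · ·
    · · · · · · · · · · ·
T1:
  2·area = 38
  edge (11, 11)→(8, 12): d=(-3,1) right/bottom  bias=-1
  edge (8, 12)→(0, 2): d=(-8,-10) top-left  bias=+0
  edge (0, 2)→(11, 11): d=(11,9) right/bottom  bias=-1
    (0,1)@(1, 3): e=[34,2,2] → █
    (1,1)@(3, 3): e=[32,22,-16] → ·
    (0,2)@(1, 5): e=[28,-14,24] → ·
    (1,2)@(3, 5): e=[26,6,6] → █
    (2,2)@(5, 5): e=[24,26,-12] → ·
    (1,3)@(3, 7): e=[20,-10,28] → ·
    (2,3)@(5, 7): e=[18,10,10] → █
    (3,3)@(7, 7): e=[16,30,-8] → ·
    (2,4)@(5, 9): e=[12,-6,32] → ·
    (3,4)@(7, 9): e=[10,14,14] → █
    (4,4)@(9, 9): e=[8,34,-4] → ·
    (8,4)@(17, 9): e=[0,114,-76] → ·  [on edge]
    (5,5)@(11, 11): e=[0,38,0] → ·  [on edge]
    (2,6)@(5, 13): e=[0,-38,76] → ·  [on edge]
  covered (5 px):
    · · · · · · · · · · ·
    █ · · · · · · · · · ·
    · █ · · · · · · · · ·
    · · █ · · · · · · · ·
    · · · █ · · · · · · ·
    · · · · █ · · · · · ·
    · · · · · · · · · · ·
    · · · · · · · · · · ·
T2:
  2·area = 104
  edge (4, 8)→(18, 4): d=(14,-4) top-left  bias=+0
  edge (18, 4)→(16, 12): d=(-2,8) right/bottom  bias=-1
  edge (16, 12)→(4, 8): d=(-12,-4) top-left  bias=+0
    (7,2)@(15, 5): e=[2,22,80] → █
    (8,2)@(17, 5): e=[10,6,88] → █
    (9,2)@(19, 5): e=[18,-10,96] → ·
    (0,3)@(1, 7): e=[-26,130,0] → ·  [on edge]
    (4,3)@(9, 7): e=[6,66,32] → █
    (5,3)@(11, 7): e=[14,50,40] → █
    (6,3)@(13, 7): e=[22,34,48] → █
    (9,3)@(19, 7): e=[46,-14,72] → ·
    (3,4)@(7, 9): e=[26,78,0] → █  [on edge]
    (8,4)@(17, 9): e=[66,-2,40] → ·
    (3,5)@(7, 11): e=[54,74,-24] → ·
    (4,5)@(9, 11): e=[62,58,-16] → ·
    (6,5)@(13, 11): e=[78,26,0] → █  [on edge]
    (9,6)@(19, 13): e=[130,-26,0] → ·  [on edge]
  covered (14 px):
    · · · · · · · · · · ·
    · · · · · · · · · · ·
    · · · · · · · █ █ · ·
    · · · · █ █ █ █ █ · ·
    · · · █ █ █ █ █ · · ·
    · · · · · · █ █ · · ·
    · · · · · · · · · · ·
    · · · · · · · · · · ·
T3:
  2·area = 116
  edge (0, 10)→(7, 2): d=(7,-8) top-left  bias=+0
  edge (7, 2)→(18, 6): d=(11,4) right/bottom  bias=-1
  edge (18, 6)→(0, 10): d=(-18,4) right/bottom  bias=-1
    (3,1)@(7, 3): e=[7,11,98] → █
    (4,1)@(9, 3): e=[23,3,90] → █
    (5,1)@(11, 3): e=[39,-5,82] → ·
    (2,2)@(5, 5): e=[5,41,70] → █
    (5,2)@(11, 5): e=[53,17,46] → █
    (6,2)@(13, 5): e=[69,9,38] → █
    (7,2)@(15, 5): e=[85,1,30] → █
    (8,2)@(17, 5): e=[101,-7,22] → ·
    (1,3)@(3, 7): e=[3,71,42] → █
    (7,3)@(15, 7): e=[99,23,-6] → ·
    (0,4)@(1, 9): e=[1,101,14] → █
    (2,4)@(5, 9): e=[33,85,-2] → ·
  covered (16 px):
    · · · · · · · · · · ·
    · · · █ █ · · · · · ·
    · · █ █ █ █ █ █ · · ·
    · █ █ █ █ █ █ · · · ·
    █ █ · · · · · · · · ·
    · · · · · · · · · · ·
    · · · · · · · · · · ·
    · · · · · · · · · · ·
T4:
  2·area = 64  (B↔C swapped to make it positive)
  edge (18, 8)→(10, 2): d=(-8,-6) top-left  bias=+0
  edge (10, 2)→(18, 0): d=(8,-2) top-left  bias=+0
  edge (18, 0)→(18, 8): d=(0,8) right/bottom  bias=-1
    (7,0)@(15, 1): e=[38,2,24] → █
    (8,0)@(17, 1): e=[50,6,8] → █
    (9,0)@(19, 1): e=[62,10,-8] → ·
    (6,1)@(13, 3): e=[10,14,40] → █
    (9,1)@(19, 3): e=[46,26,-8] → ·
    (6,2)@(13, 5): e=[-6,30,40] → ·
    (7,2)@(15, 5): e=[6,34,24] → █
    (9,2)@(19, 5): e=[30,42,-8] → ·
    (7,3)@(15, 7): e=[-10,50,24] → ·
    (8,3)@(17, 7): e=[2,54,8] → █
    (9,3)@(19, 7): e=[14,58,-8] → ·
    (8,4)@(17, 9): e=[-14,70,8] → ·
  covered (8 px):
    · · · · · · · █ █ · ·
    · · · · · · █ █ █ · ·
    · · · · · · · █ █ · ·
    · · · · · · · · █ · ·
    · · · · · · · · · · ·
    · · · · · · · · · · ·
    · · · · · · · · · · ·
    · · · · · · · · · · ·

Result: [55,26,35]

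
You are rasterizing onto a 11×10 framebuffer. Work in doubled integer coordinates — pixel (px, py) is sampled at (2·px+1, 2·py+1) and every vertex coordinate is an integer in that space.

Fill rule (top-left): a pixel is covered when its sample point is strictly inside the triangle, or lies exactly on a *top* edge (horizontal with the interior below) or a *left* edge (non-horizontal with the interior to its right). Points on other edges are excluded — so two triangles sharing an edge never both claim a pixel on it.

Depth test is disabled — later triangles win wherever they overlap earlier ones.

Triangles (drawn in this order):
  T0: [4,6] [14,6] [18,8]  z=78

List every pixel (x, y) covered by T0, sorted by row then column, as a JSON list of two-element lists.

T0:
  2·area = 20
  edge (4, 6)→(14, 6): d=(10,0) top-left  bias=+0
  edge (14, 6)→(18, 8): d=(4,2) right/bottom  bias=-1
  edge (18, 8)→(4, 6): d=(-14,-2) top-left  bias=+0
    (5,3)@(11, 7): e=[10,10,0] → █  [on edge]
    (6,3)@(13, 7): e=[10,6,4] → █
    (7,3)@(15, 7): e=[10,2,8] → █
    (8,3)@(17, 7): e=[10,-2,12] → ·
    (5,4)@(11, 9): e=[30,18,-28] → ·
    (6,4)@(13, 9): e=[30,14,-24] → ·
    (7,4)@(15, 9): e=[30,10,-20] → ·
  covered (3 px):
    · · · · · · · · · · ·
    · · · · · · · · · · ·
    · · · · · · · · · · ·
    · · · · · █ █ █ · · ·
    · · · · · · · · · · ·
    · · · · · · · · · · ·
    · · · · · · · · · · ·
    · · · · · · · · · · ·
    · · · · · · · · · · ·
    · · · · · · · · · · ·

Final: [[5,3],[6,3],[7,3]]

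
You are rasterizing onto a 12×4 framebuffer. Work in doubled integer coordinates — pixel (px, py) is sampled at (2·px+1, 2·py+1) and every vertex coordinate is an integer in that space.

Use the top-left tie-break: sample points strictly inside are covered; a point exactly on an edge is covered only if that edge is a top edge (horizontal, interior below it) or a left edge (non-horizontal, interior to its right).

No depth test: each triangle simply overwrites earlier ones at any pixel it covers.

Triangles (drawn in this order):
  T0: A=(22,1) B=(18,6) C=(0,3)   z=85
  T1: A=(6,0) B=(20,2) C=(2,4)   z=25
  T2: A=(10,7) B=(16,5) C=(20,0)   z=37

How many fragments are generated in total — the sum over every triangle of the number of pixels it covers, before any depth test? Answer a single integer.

T0:
  2·area = 102
  edge (22, 1)→(18, 6): d=(-4,5) right/bottom  bias=-1
  edge (18, 6)→(0, 3): d=(-18,-3) top-left  bias=+0
  edge (0, 3)→(22, 1): d=(22,-2) top-left  bias=+0
    (0,1)@(1, 3): e=[97,3,2] → █
    (1,1)@(3, 3): e=[87,9,6] → █
    (2,1)@(5, 3): e=[77,15,10] → █
    (3,1)@(7, 3): e=[67,21,14] → █
    (4,1)@(9, 3): e=[57,27,18] → █
    (5,1)@(11, 3): e=[47,33,22] → █
    (6,1)@(13, 3): e=[37,39,26] → █
    (7,1)@(15, 3): e=[27,45,30] → █
    (8,1)@(17, 3): e=[17,51,34] → █
    (9,1)@(19, 3): e=[7,57,38] → █
    (10,1)@(21, 3): e=[-3,63,42] → ·
    (0,2)@(1, 5): e=[89,-33,46] → ·
  covered (13 px):
    · · · · · · · · · · · ·
    █ █ █ █ █ █ █ █ █ █ · ·
    · · · · · · █ █ █ · · ·
    · · · · · · · · · · · ·
T1:
  2·area = 64
  edge (6, 0)→(20, 2): d=(14,2) right/bottom  bias=-1
  edge (20, 2)→(2, 4): d=(-18,2) right/bottom  bias=-1
  edge (2, 4)→(6, 0): d=(4,-4) top-left  bias=+0
    (2,0)@(5, 1): e=[16,48,0] → █  [on edge]
    (3,0)@(7, 1): e=[12,44,8] → █
    (4,0)@(9, 1): e=[8,40,16] → █
    (5,0)@(11, 1): e=[4,36,24] → █
    (6,0)@(13, 1): e=[0,32,32] → ·  [on edge]
    (1,1)@(3, 3): e=[48,16,0] → █  [on edge]
    (5,1)@(11, 3): e=[32,0,32] → ·  [on edge]
    (0,2)@(1, 5): e=[80,-16,0] → ·  [on edge]
    (1,2)@(3, 5): e=[76,-20,8] → ·
    (2,2)@(5, 5): e=[72,-24,16] → ·
    (3,2)@(7, 5): e=[68,-28,24] → ·
    (4,2)@(9, 5): e=[64,-32,32] → ·
  covered (8 px):
    · · █ █ █ █ · · · · · ·
    · █ █ █ █ · · · · · · ·
    · · · · · · · · · · · ·
    · · · · · · · · · · · ·
T2:
  2·area = 22  (B↔C swapped to make it positive)
  edge (10, 7)→(20, 0): d=(10,-7) top-left  bias=+0
  edge (20, 0)→(16, 5): d=(-4,5) right/bottom  bias=-1
  edge (16, 5)→(10, 7): d=(-6,2) right/bottom  bias=-1
    (9,0)@(19, 1): e=[3,1,18] → █
    (10,0)@(21, 1): e=[17,-9,14] → ·
    (8,1)@(17, 3): e=[9,3,10] → █
    (9,1)@(19, 3): e=[23,-7,6] → ·
    (6,2)@(13, 5): e=[1,15,6] → █
    (7,2)@(15, 5): e=[15,5,2] → █
    (8,2)@(17, 5): e=[29,-5,-2] → ·
    (6,3)@(13, 7): e=[21,7,-6] → ·
    (7,3)@(15, 7): e=[35,-3,-10] → ·
  covered (4 px):
    · · · · · · · · · █ · ·
    · · · · · · · · █ · · ·
    · · · · · · █ █ · · · ·
    · · · · · · · · · · · ·

Result: 25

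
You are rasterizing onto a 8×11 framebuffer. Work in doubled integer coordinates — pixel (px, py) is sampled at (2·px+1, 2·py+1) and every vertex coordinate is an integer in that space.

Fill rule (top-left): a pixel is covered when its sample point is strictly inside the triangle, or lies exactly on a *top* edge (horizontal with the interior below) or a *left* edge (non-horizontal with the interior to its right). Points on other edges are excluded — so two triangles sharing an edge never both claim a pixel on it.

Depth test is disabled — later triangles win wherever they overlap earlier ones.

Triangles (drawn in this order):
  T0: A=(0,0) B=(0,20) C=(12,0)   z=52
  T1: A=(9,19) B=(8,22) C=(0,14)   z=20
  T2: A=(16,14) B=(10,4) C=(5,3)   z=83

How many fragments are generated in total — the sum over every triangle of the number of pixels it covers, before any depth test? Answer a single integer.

T0:
  2·area = 240  (B↔C swapped to make it positive)
  edge (0, 0)→(12, 0): d=(12,0) top-left  bias=+0
  edge (12, 0)→(0, 20): d=(-12,20) right/bottom  bias=-1
  edge (0, 20)→(0, 0): d=(0,-20) top-left  bias=+0
    (0,0)@(1, 1): e=[12,208,20] → X
    (1,0)@(3, 1): e=[12,168,60] → X
    (2,0)@(5, 1): e=[12,128,100] → X
    (3,0)@(7, 1): e=[12,88,140] → X
    (4,0)@(9, 1): e=[12,48,180] → X
    (5,0)@(11, 1): e=[12,8,220] → X
    (6,0)@(13, 1): e=[12,-32,260] → .
    (0,1)@(1, 3): e=[36,184,20] → X
    (5,1)@(11, 3): e=[36,-16,220] → .
    (0,2)@(1, 5): e=[60,160,20] → X
    (4,2)@(9, 5): e=[60,0,180] → .  [on edge]
    (0,3)@(1, 7): e=[84,136,20] → X
    (1,7)@(3, 15): e=[180,0,60] → .  [on edge]
  covered (29 px):
    X X X X X X . .
    X X X X X . . .
    X X X X . . . .
    X X X X . . . .
    X X X . . . . .
    X X X . . . . .
    X X . . . . . .
    X . . . . . . .
    X . . . . . . .
    . . . . . . . .
    . . . . . . . .
T1:
  2·area = 32
  edge (9, 19)→(8, 22): d=(-1,3) right/bottom  bias=-1
  edge (8, 22)→(0, 14): d=(-8,-8) top-left  bias=+0
  edge (0, 14)→(9, 19): d=(9,5) right/bottom  bias=-1
    (7,0)@(15, 1): e=[0,224,-192] → .  [on edge]
    (6,3)@(13, 7): e=[0,160,-128] → .  [on edge]
    (5,6)@(11, 13): e=[0,96,-64] → .  [on edge]
    (0,7)@(1, 15): e=[28,0,4] → X  [on edge]
    (1,7)@(3, 15): e=[22,16,-6] → .
    (0,8)@(1, 17): e=[26,-16,22] → .
    (1,8)@(3, 17): e=[20,0,12] → X  [on edge]
    (2,8)@(5, 17): e=[14,16,2] → X
    (3,8)@(7, 17): e=[8,32,-8] → .
    (1,9)@(3, 19): e=[18,-16,30] → .
    (2,9)@(5, 19): e=[12,0,20] → X  [on edge]
    (3,9)@(7, 19): e=[6,16,10] → X
    (4,9)@(9, 19): e=[0,32,0] → .  [on edge]
    (3,10)@(7, 21): e=[4,0,28] → X  [on edge]
  covered (6 px):
    . . . . . . . .
    . . . . . . . .
    . . . . . . . .
    . . . . . . . .
    . . . . . . . .
    . . . . . . . .
    . . . . . . . .
    X . . . . . . .
    . X X . . . . .
    . . X X . . . .
    . . . X . . . .
T2:
  2·area = 44  (B↔C swapped to make it positive)
  edge (16, 14)→(5, 3): d=(-11,-11) top-left  bias=+0
  edge (5, 3)→(10, 4): d=(5,1) right/bottom  bias=-1
  edge (10, 4)→(16, 14): d=(6,10) right/bottom  bias=-1
    (1,0)@(3, 1): e=[0,-8,52] → .  [on edge]
    (2,1)@(5, 3): e=[0,0,44] → .  [on edge]
    (3,2)@(7, 5): e=[0,8,36] → X  [on edge]
    (4,2)@(9, 5): e=[22,6,16] → X
    (5,2)@(11, 5): e=[44,4,-4] → .
    (7,2)@(15, 5): e=[88,0,-44] → .  [on edge]
    (3,3)@(7, 7): e=[-22,18,48] → .
    (4,3)@(9, 7): e=[0,16,28] → X  [on edge]
    (5,3)@(11, 7): e=[22,14,8] → X
    (6,3)@(13, 7): e=[44,12,-12] → .
    (4,4)@(9, 9): e=[-22,26,40] → .
    (5,4)@(11, 9): e=[0,24,20] → X  [on edge]
    (6,4)@(13, 9): e=[22,22,0] → .  [on edge]
    (6,5)@(13, 11): e=[0,32,12] → X  [on edge]
    (7,6)@(15, 13): e=[0,40,4] → X  [on edge]
  covered (7 px):
    . . . . . . . .
    . . . . . . . .
    . . . X X . . .
    . . . . X X . .
    . . . . . X . .
    . . . . . . X .
    . . . . . . . X
    . . . . . . . .
    . . . . . . . .
    . . . . . . . .
    . . . . . . . .

Answer: 42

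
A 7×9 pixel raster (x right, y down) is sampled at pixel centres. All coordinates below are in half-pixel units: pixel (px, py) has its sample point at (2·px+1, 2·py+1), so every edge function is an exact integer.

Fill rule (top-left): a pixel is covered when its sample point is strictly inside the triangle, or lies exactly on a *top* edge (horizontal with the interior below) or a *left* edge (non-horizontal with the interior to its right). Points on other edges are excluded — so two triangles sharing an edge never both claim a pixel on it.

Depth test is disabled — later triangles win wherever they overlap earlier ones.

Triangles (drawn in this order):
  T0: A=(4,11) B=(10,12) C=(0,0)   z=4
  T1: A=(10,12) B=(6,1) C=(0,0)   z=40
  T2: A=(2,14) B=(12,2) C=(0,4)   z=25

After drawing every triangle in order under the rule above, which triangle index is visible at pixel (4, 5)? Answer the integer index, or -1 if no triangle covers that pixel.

T0:
  2·area = 62  (B↔C swapped to make it positive)
  edge (4, 11)→(0, 0): d=(-4,-11) top-left  bias=+0
  edge (0, 0)→(10, 12): d=(10,12) right/bottom  bias=-1
  edge (10, 12)→(4, 11): d=(-6,-1) top-left  bias=+0
    (1,2)@(3, 5): e=[13,14,35] → #
    (2,2)@(5, 5): e=[35,-10,37] → ·
    (1,3)@(3, 7): e=[5,34,23] → #
    (2,3)@(5, 7): e=[27,10,25] → #
    (3,3)@(7, 7): e=[49,-14,27] → ·
    (1,4)@(3, 9): e=[-3,54,11] → ·
    (2,4)@(5, 9): e=[19,30,13] → #
    (3,4)@(7, 9): e=[41,6,15] → #
    (4,4)@(9, 9): e=[63,-18,17] → ·
    (2,5)@(5, 11): e=[11,50,1] → #
    (4,5)@(9, 11): e=[55,2,5] → #
    (5,5)@(11, 11): e=[77,-22,7] → ·
  covered (8 px):
    · · · · · · ·
    · · · · · · ·
    · # · · · · ·
    · # # · · · ·
    · · # # · · ·
    · · # # # · ·
    · · · · · · ·
    · · · · · · ·
    · · · · · · ·
T1:
  2·area = 62  (B↔C swapped to make it positive)
  edge (10, 12)→(0, 0): d=(-10,-12) top-left  bias=+0
  edge (0, 0)→(6, 1): d=(6,1) right/bottom  bias=-1
  edge (6, 1)→(10, 12): d=(4,11) right/bottom  bias=-1
    (0,0)@(1, 1): e=[2,5,55] → #
    (1,0)@(3, 1): e=[26,3,33] → #
    (2,0)@(5, 1): e=[50,1,11] → #
    (3,0)@(7, 1): e=[74,-1,-11] → ·
    (0,1)@(1, 3): e=[-18,17,63] → ·
    (1,1)@(3, 3): e=[6,15,41] → #
    (3,1)@(7, 3): e=[54,11,-3] → ·
    (1,2)@(3, 5): e=[-14,27,49] → ·
    (2,2)@(5, 5): e=[10,25,27] → #
    (3,2)@(7, 5): e=[34,23,5] → #
    (4,2)@(9, 5): e=[58,21,-17] → ·
    (2,3)@(5, 7): e=[-10,37,35] → ·
  covered (8 px):
    # # # · · · ·
    · # # · · · ·
    · · # # · · ·
    · · · # · · ·
    · · · · · · ·
    · · · · · · ·
    · · · · · · ·
    · · · · · · ·
    · · · · · · ·
T2:
  2·area = 124  (B↔C swapped to make it positive)
  edge (2, 14)→(0, 4): d=(-2,-10) top-left  bias=+0
  edge (0, 4)→(12, 2): d=(12,-2) top-left  bias=+0
  edge (12, 2)→(2, 14): d=(-10,12) right/bottom  bias=-1
    (3,1)@(7, 3): e=[72,2,50] → #
    (4,1)@(9, 3): e=[92,6,26] → #
    (5,1)@(11, 3): e=[112,10,2] → #
    (6,1)@(13, 3): e=[132,14,-22] → ·
    (0,2)@(1, 5): e=[8,14,102] → #
    (1,2)@(3, 5): e=[28,18,78] → #
    (2,2)@(5, 5): e=[48,22,54] → #
    (5,2)@(11, 5): e=[108,34,-18] → ·
    (0,3)@(1, 7): e=[4,38,82] → #
    (4,3)@(9, 7): e=[84,54,-14] → ·
    (0,4)@(1, 9): e=[0,62,62] → #  [on edge]
    (3,4)@(7, 9): e=[60,74,-10] → ·
  covered (16 px):
    · · · · · · ·
    · · · # # # ·
    # # # # # · ·
    # # # # · · ·
    # # # · · · ·
    · # · · · · ·
    · · · · · · ·
    · · · · · · ·
    · · · · · · ·

Z-buffer (winner per pixel, '.' = empty):
  1 1 1 . . . .
  . 1 1 2 2 2 .
  2 2 2 2 2 . .
  2 2 2 2 . . .
  2 2 2 0 . . .
  . 2 0 0 0 . .
  . . . . . . .
  . . . . . . .
  . . . . . . .

Final: 0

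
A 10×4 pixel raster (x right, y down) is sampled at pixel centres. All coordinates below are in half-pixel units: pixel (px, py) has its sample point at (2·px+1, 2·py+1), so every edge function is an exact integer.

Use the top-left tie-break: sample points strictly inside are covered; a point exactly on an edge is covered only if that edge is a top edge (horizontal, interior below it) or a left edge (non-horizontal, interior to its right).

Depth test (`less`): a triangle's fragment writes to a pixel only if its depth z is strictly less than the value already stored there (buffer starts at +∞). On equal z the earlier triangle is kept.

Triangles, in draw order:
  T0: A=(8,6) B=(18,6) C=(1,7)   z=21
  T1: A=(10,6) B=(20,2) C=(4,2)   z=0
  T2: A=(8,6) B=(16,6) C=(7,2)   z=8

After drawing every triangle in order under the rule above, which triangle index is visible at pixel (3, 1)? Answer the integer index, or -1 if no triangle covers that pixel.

T0:
  2·area = 10
  edge (8, 6)→(18, 6): d=(10,0) top-left  bias=+0
  edge (18, 6)→(1, 7): d=(-17,1) right/bottom  bias=-1
  edge (1, 7)→(8, 6): d=(7,-1) top-left  bias=+0
    (7,2)@(15, 5): e=[-10,20,0] → .  [on edge]
    (0,3)@(1, 7): e=[10,0,0] → .  [on edge]
  covered (0 px):
    . . . . . . . . . .
    . . . . . . . . . .
    . . . . . . . . . .
    . . . . . . . . . .
T1:
  2·area = 64  (B↔C swapped to make it positive)
  edge (10, 6)→(4, 2): d=(-6,-4) top-left  bias=+0
  edge (4, 2)→(20, 2): d=(16,0) top-left  bias=+0
  edge (20, 2)→(10, 6): d=(-10,4) right/bottom  bias=-1
    (3,1)@(7, 3): e=[6,16,42] → X
    (4,1)@(9, 3): e=[14,16,34] → X
    (5,1)@(11, 3): e=[22,16,26] → X
    (6,1)@(13, 3): e=[30,16,18] → X
    (7,1)@(15, 3): e=[38,16,10] → X
    (8,1)@(17, 3): e=[46,16,2] → X
    (9,1)@(19, 3): e=[54,16,-6] → .
    (3,2)@(7, 5): e=[-6,48,22] → .
    (4,2)@(9, 5): e=[2,48,14] → X
    (6,2)@(13, 5): e=[18,48,-2] → .
    (7,2)@(15, 5): e=[26,48,-10] → .
    (8,2)@(17, 5): e=[34,48,-18] → .
  covered (8 px):
    . . . . . . . . . .
    . . . X X X X X X .
    . . . . X X . . . .
    . . . . . . . . . .
T2:
  2·area = 32  (B↔C swapped to make it positive)
  edge (8, 6)→(7, 2): d=(-1,-4) top-left  bias=+0
  edge (7, 2)→(16, 6): d=(9,4) right/bottom  bias=-1
  edge (16, 6)→(8, 6): d=(-8,0) right/bottom  bias=-1
    (4,1)@(9, 3): e=[7,1,24] → X
    (5,1)@(11, 3): e=[15,-7,24] → .
    (4,2)@(9, 5): e=[5,19,8] → X
    (5,2)@(11, 5): e=[13,11,8] → X
    (6,2)@(13, 5): e=[21,3,8] → X
    (7,2)@(15, 5): e=[29,-5,8] → .
    (4,3)@(9, 7): e=[3,37,-8] → .
    (5,3)@(11, 7): e=[11,29,-8] → .
    (6,3)@(13, 7): e=[19,21,-8] → .
  covered (4 px):
    . . . . . . . . . .
    . . . . X . . . . .
    . . . . X X X . . .
    . . . . . . . . . .

Z-buffer (winner per pixel, '.' = empty):
  . . . . . . . . . .
  . . . 1 1 1 1 1 1 .
  . . . . 1 1 2 . . .
  . . . . . . . . . .

Answer: 1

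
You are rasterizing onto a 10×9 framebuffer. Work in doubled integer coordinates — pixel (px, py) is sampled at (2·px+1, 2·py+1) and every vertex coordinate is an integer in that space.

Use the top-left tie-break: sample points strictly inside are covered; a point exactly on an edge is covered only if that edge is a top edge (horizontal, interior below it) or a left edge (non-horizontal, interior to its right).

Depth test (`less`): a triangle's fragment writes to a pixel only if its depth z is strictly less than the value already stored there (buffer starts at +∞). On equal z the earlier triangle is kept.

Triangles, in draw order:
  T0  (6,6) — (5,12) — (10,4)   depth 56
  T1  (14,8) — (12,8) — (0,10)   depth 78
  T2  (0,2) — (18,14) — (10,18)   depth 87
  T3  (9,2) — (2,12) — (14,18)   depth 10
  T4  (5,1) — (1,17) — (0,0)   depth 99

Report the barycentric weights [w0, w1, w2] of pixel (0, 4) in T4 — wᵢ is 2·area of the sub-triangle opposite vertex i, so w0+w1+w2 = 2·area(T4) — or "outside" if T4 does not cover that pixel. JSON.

T0:
  2·area = 22  (B↔C swapped to make it positive)
  edge (6, 6)→(10, 4): d=(4,-2) top-left  bias=+0
  edge (10, 4)→(5, 12): d=(-5,8) right/bottom  bias=-1
  edge (5, 12)→(6, 6): d=(1,-6) top-left  bias=+0
    (4,2)@(9, 5): e=[2,3,17] → X
    (5,2)@(11, 5): e=[6,-13,29] → .
    (3,3)@(7, 7): e=[6,9,7] → X
    (4,3)@(9, 7): e=[10,-7,19] → .
    (3,4)@(7, 9): e=[14,-1,9] → .
  covered (2 px):
    . . . . . . . . . .
    . . . . . . . . . .
    . . . . X . . . . .
    . . . X . . . . . .
    . . . . . . . . . .
    . . . . . . . . . .
    . . . . . . . . . .
    . . . . . . . . . .
    . . . . . . . . . .
T1:
  2·area = 4  (B↔C swapped to make it positive)
  edge (14, 8)→(0, 10): d=(-14,2) right/bottom  bias=-1
  edge (0, 10)→(12, 8): d=(12,-2) top-left  bias=+0
  edge (12, 8)→(14, 8): d=(2,0) top-left  bias=+0
    (3,4)@(7, 9): e=[0,2,2] → .  [on edge]
  covered (0 px):
    . . . . . . . . . .
    . . . . . . . . . .
    . . . . . . . . . .
    . . . . . . . . . .
    . . . . . . . . . .
    . . . . . . . . . .
    . . . . . . . . . .
    . . . . . . . . . .
    . . . . . . . . . .
T2:
  2·area = 168
  edge (0, 2)→(18, 14): d=(18,12) right/bottom  bias=-1
  edge (18, 14)→(10, 18): d=(-8,4) right/bottom  bias=-1
  edge (10, 18)→(0, 2): d=(-10,-16) top-left  bias=+0
    (0,1)@(1, 3): e=[6,156,6] → X
    (1,1)@(3, 3): e=[-18,148,38] → .
    (0,2)@(1, 5): e=[42,140,-14] → .
    (1,2)@(3, 5): e=[18,132,18] → X
    (2,2)@(5, 5): e=[-6,124,50] → .
    (1,3)@(3, 7): e=[54,116,-2] → .
    (2,3)@(5, 7): e=[30,108,30] → X
    (3,3)@(7, 7): e=[6,100,62] → X
    (4,3)@(9, 7): e=[-18,92,94] → .
    (2,4)@(5, 9): e=[66,92,10] → X
    (4,4)@(9, 9): e=[18,76,74] → X
    (5,4)@(11, 9): e=[-6,68,106] → .
  covered (21 px):
    . . . . . . . . . .
    X . . . . . . . . .
    . X . . . . . . . .
    . . X X . . . . . .
    . . X X X . . . . .
    . . . X X X X . . .
    . . . X X X X X . .
    . . . . X X X X . .
    . . . . . X . . . .
T3:
  2·area = 162  (B↔C swapped to make it positive)
  edge (9, 2)→(14, 18): d=(5,16) right/bottom  bias=-1
  edge (14, 18)→(2, 12): d=(-12,-6) top-left  bias=+0
  edge (2, 12)→(9, 2): d=(7,-10) top-left  bias=+0
    (4,1)@(9, 3): e=[5,150,7] → X
    (5,1)@(11, 3): e=[-27,162,27] → .
    (3,2)@(7, 5): e=[47,114,1] → X
    (5,2)@(11, 5): e=[-17,138,41] → .
    (3,3)@(7, 7): e=[57,90,15] → X
    (5,3)@(11, 7): e=[-7,114,55] → .
    (2,4)@(5, 9): e=[99,54,9] → X
    (5,4)@(11, 9): e=[3,90,69] → X
    (6,4)@(13, 9): e=[-29,102,89] → .
    (1,5)@(3, 11): e=[141,18,3] → X
    (6,5)@(13, 11): e=[-19,78,103] → .
    (1,6)@(3, 13): e=[151,-6,17] → .
  covered (22 px):
    . . . . . . . . . .
    . . . . X . . . . .
    . . . X X . . . . .
    . . . X X . . . . .
    . . X X X X . . . .
    . X X X X X . . . .
    . . X X X X . . . .
    . . . . X X X . . .
    . . . . . . X . . .
T4:
  2·area = 84
  edge (5, 1)→(1, 17): d=(-4,16) right/bottom  bias=-1
  edge (1, 17)→(0, 0): d=(-1,-17) top-left  bias=+0
  edge (0, 0)→(5, 1): d=(5,1) right/bottom  bias=-1
    (0,0)@(1, 1): e=[64,16,4] → X
    (1,0)@(3, 1): e=[32,50,2] → X
    (2,0)@(5, 1): e=[0,84,0] → .  [on edge]
    (0,1)@(1, 3): e=[56,14,14] → X
    (2,1)@(5, 3): e=[-8,82,10] → .
    (7,1)@(15, 3): e=[-168,252,0] → .  [on edge]
    (0,2)@(1, 5): e=[48,12,24] → X
    (2,2)@(5, 5): e=[-16,80,20] → .
    (0,3)@(1, 7): e=[40,10,34] → X
    (2,3)@(5, 7): e=[-24,78,30] → .
    (0,4)@(1, 9): e=[32,8,44] → X
    (1,4)@(3, 9): e=[0,42,42] → .  [on edge]
    (0,8)@(1, 17): e=[0,0,84] → .  [on edge]
  covered (12 px):
    X X . . . . . . . .
    X X . . . . . . . .
    X X . . . . . . . .
    X X . . . . . . . .
    X . . . . . . . . .
    X . . . . . . . . .
    X . . . . . . . . .
    X . . . . . . . . .
    . . . . . . . . . .

Final: [8,44,32]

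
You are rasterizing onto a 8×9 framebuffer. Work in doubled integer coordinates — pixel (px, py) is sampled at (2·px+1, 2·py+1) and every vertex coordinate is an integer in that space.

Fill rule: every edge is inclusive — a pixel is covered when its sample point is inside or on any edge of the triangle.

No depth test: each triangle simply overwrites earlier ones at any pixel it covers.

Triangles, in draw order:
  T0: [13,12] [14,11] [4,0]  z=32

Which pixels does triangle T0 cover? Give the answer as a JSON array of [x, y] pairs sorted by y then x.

T0:
  2·area = 21  (B↔C swapped to make it positive)
  edge (13, 12)→(4, 0): d=(-9,-12) inclusive
  edge (4, 0)→(14, 11): d=(10,11) inclusive
  edge (14, 11)→(13, 12): d=(-1,1) inclusive
    (5,4)@(11, 9): e=[3,13,5] → █
    (6,4)@(13, 9): e=[27,-9,3] → ·
    (5,5)@(11, 11): e=[-15,33,3] → ·
    (6,5)@(13, 11): e=[9,11,1] → █
    (7,5)@(15, 11): e=[33,-11,-1] → ·
    (6,6)@(13, 13): e=[-9,31,-1] → ·
  covered (2 px):
    · · · · · · · ·
    · · · · · · · ·
    · · · · · · · ·
    · · · · · · · ·
    · · · · · █ · ·
    · · · · · · █ ·
    · · · · · · · ·
    · · · · · · · ·
    · · · · · · · ·

Result: [[5,4],[6,5]]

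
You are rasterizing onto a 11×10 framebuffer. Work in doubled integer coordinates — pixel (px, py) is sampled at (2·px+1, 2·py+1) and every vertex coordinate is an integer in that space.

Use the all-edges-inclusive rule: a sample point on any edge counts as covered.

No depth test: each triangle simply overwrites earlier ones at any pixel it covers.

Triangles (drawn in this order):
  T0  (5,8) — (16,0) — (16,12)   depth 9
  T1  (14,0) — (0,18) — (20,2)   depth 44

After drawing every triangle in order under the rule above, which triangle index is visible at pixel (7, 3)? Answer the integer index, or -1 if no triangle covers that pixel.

T0:
  2·area = 132
  edge (5, 8)→(16, 0): d=(11,-8) inclusive
  edge (16, 0)→(16, 12): d=(0,12) inclusive
  edge (16, 12)→(5, 8): d=(-11,-4) inclusive
    (7,0)@(15, 1): e=[3,12,117] → X
    (8,0)@(17, 1): e=[19,-12,125] → .
    (6,1)@(13, 3): e=[9,36,87] → X
    (8,1)@(17, 3): e=[41,-12,103] → .
    (5,2)@(11, 5): e=[15,60,57] → X
    (8,2)@(17, 5): e=[63,-12,81] → .
    (3,3)@(7, 7): e=[5,108,19] → X
    (4,3)@(9, 7): e=[21,84,27] → X
    (8,3)@(17, 7): e=[85,-12,59] → .
    (3,4)@(7, 9): e=[27,108,-3] → .
    (4,4)@(9, 9): e=[43,84,5] → X
    (8,4)@(17, 9): e=[107,-12,37] → .
  covered (16 px):
    . . . . . . . X . . .
    . . . . . . X X . . .
    . . . . . X X X . . .
    . . . X X X X X . . .
    . . . . X X X X . . .
    . . . . . . . X . . .
    . . . . . . . . . . .
    . . . . . . . . . . .
    . . . . . . . . . . .
    . . . . . . . . . . .
T1:
  2·area = 136  (B↔C swapped to make it positive)
  edge (14, 0)→(20, 2): d=(6,2) inclusive
  edge (20, 2)→(0, 18): d=(-20,16) inclusive
  edge (0, 18)→(14, 0): d=(14,-18) inclusive
    (7,0)@(15, 1): e=[4,100,32] → X
    (8,0)@(17, 1): e=[0,68,68] → X  [on edge]
    (9,0)@(19, 1): e=[-4,36,104] → .
    (6,1)@(13, 3): e=[20,92,24] → X
    (9,1)@(19, 3): e=[8,-4,132] → .
    (5,2)@(11, 5): e=[36,84,16] → X
    (8,2)@(17, 5): e=[24,-12,124] → .
    (4,3)@(9, 7): e=[52,76,8] → X
    (7,3)@(15, 7): e=[40,-20,116] → .
    (3,4)@(7, 9): e=[68,68,0] → X  [on edge]
    (6,4)@(13, 9): e=[56,-28,108] → .
    (3,5)@(7, 11): e=[80,28,28] → X
  covered (18 px):
    . . . . . . . X X . .
    . . . . . . X X X . .
    . . . . . X X X . . .
    . . . . X X X . . . .
    . . . X X X . . . . .
    . . . X . . . . . . .
    . . X . . . . . . . .
    . X . . . . . . . . .
    X . . . . . . . . . .
    . . . . . . . . . . .

Z-buffer (winner per pixel, '.' = empty):
  . . . . . . . 1 1 . .
  . . . . . . 1 1 1 . .
  . . . . . 1 1 1 . . .
  . . . 0 1 1 1 0 . . .
  . . . 1 1 1 0 0 . . .
  . . . 1 . . . 0 . . .
  . . 1 . . . . . . . .
  . 1 . . . . . . . . .
  1 . . . . . . . . . .
  . . . . . . . . . . .

Answer: 0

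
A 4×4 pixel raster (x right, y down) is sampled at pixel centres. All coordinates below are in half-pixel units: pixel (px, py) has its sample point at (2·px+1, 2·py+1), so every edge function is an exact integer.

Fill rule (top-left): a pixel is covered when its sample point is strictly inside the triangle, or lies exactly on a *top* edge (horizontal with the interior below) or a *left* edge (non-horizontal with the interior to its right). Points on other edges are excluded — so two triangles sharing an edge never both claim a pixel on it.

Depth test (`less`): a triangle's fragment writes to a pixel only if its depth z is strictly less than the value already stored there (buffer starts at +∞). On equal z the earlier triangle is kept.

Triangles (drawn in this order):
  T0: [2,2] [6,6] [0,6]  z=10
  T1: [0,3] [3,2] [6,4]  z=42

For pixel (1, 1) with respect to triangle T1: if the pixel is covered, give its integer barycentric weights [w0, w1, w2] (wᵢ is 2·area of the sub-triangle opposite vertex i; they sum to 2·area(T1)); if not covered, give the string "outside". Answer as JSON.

T0:
  2·area = 24
  edge (2, 2)→(6, 6): d=(4,4) right/bottom  bias=-1
  edge (6, 6)→(0, 6): d=(-6,0) right/bottom  bias=-1
  edge (0, 6)→(2, 2): d=(2,-4) top-left  bias=+0
    (0,0)@(1, 1): e=[0,30,-6] → ·  [on edge]
    (1,1)@(3, 3): e=[0,18,6] → ·  [on edge]
    (0,2)@(1, 5): e=[16,6,2] → #
    (1,2)@(3, 5): e=[8,6,10] → #
    (2,2)@(5, 5): e=[0,6,18] → ·  [on edge]
    (0,3)@(1, 7): e=[24,-6,6] → ·
    (1,3)@(3, 7): e=[16,-6,14] → ·
    (3,3)@(7, 7): e=[0,-6,30] → ·  [on edge]
  covered (2 px):
    · · · ·
    · · · ·
    # # · ·
    · · · ·
T1:
  2·area = 9
  edge (0, 3)→(3, 2): d=(3,-1) top-left  bias=+0
  edge (3, 2)→(6, 4): d=(3,2) right/bottom  bias=-1
  edge (6, 4)→(0, 3): d=(-6,-1) top-left  bias=+0
    (0,1)@(1, 3): e=[1,7,1] → #
    (1,1)@(3, 3): e=[3,3,3] → #
    (2,1)@(5, 3): e=[5,-1,5] → ·
    (0,2)@(1, 5): e=[7,13,-11] → ·
    (1,2)@(3, 5): e=[9,9,-9] → ·
  covered (2 px):
    · · · ·
    # # · ·
    · · · ·
    · · · ·

Final: [3,3,3]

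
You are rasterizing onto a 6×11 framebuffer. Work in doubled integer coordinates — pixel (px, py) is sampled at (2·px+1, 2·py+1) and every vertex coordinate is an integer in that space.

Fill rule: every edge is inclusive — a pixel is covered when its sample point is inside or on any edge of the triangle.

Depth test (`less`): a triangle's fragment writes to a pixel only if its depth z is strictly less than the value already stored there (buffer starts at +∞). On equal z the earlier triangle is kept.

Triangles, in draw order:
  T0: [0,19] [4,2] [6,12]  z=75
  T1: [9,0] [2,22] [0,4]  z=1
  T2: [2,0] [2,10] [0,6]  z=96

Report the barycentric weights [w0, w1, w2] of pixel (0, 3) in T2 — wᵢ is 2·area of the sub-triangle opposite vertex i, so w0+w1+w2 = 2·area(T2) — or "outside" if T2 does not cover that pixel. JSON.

T0:
  2·area = 74
  edge (0, 19)→(4, 2): d=(4,-17) inclusive
  edge (4, 2)→(6, 12): d=(2,10) inclusive
  edge (6, 12)→(0, 19): d=(-6,7) inclusive
    (1,3)@(3, 7): e=[3,20,51] → #
    (2,3)@(5, 7): e=[37,0,37] → #  [on edge]
    (3,3)@(7, 7): e=[71,-20,23] → ·
    (1,4)@(3, 9): e=[11,24,39] → #
    (3,4)@(7, 9): e=[79,-16,11] → ·
    (1,5)@(3, 11): e=[19,28,27] → #
    (3,5)@(7, 11): e=[87,-12,-1] → ·
    (1,6)@(3, 13): e=[27,32,15] → #
    (3,6)@(7, 13): e=[95,-8,-13] → ·
    (0,7)@(1, 15): e=[1,56,17] → #
    (2,7)@(5, 15): e=[69,16,-11] → ·
    (0,8)@(1, 17): e=[9,60,5] → #
    (3,8)@(7, 17): e=[111,0,-37] → ·  [on edge]
  covered (11 px):
    · · · · · ·
    · · · · · ·
    · · · · · ·
    · # # · · ·
    · # # · · ·
    · # # · · ·
    · # # · · ·
    # # · · · ·
    # · · · · ·
    · · · · · ·
    · · · · · ·
T1:
  2·area = 170
  edge (9, 0)→(2, 22): d=(-7,22) inclusive
  edge (2, 22)→(0, 4): d=(-2,-18) inclusive
  edge (0, 4)→(9, 0): d=(9,-4) inclusive
    (3,0)@(7, 1): e=[37,132,1] → #
    (4,0)@(9, 1): e=[-7,168,9] → ·
    (1,1)@(3, 3): e=[111,56,3] → #
    (2,1)@(5, 3): e=[67,92,11] → #
    (4,1)@(9, 3): e=[-21,164,27] → ·
    (0,2)@(1, 5): e=[141,16,13] → #
    (4,2)@(9, 5): e=[-35,160,45] → ·
    (0,3)@(1, 7): e=[127,12,31] → #
    (3,3)@(7, 7): e=[-5,120,55] → ·
    (0,4)@(1, 9): e=[113,8,49] → #
    (3,4)@(7, 9): e=[-19,116,73] → ·
    (0,5)@(1, 11): e=[99,4,67] → #
    (0,6)@(1, 13): e=[85,0,85] → #  [on edge]
  covered (21 px):
    · · · # · ·
    · # # # · ·
    # # # # · ·
    # # # · · ·
    # # # · · ·
    # # # · · ·
    # # · · · ·
    · # · · · ·
    · # · · · ·
    · · · · · ·
    · · · · · ·
T2:
  2·area = 20
  edge (2, 0)→(2, 10): d=(0,10) inclusive
  edge (2, 10)→(0, 6): d=(-2,-4) inclusive
  edge (0, 6)→(2, 0): d=(2,-6) inclusive
    (0,1)@(1, 3): e=[10,10,0] → #  [on edge]
    (1,1)@(3, 3): e=[-10,18,12] → ·
    (0,2)@(1, 5): e=[10,6,4] → #
    (1,2)@(3, 5): e=[-10,14,16] → ·
    (0,3)@(1, 7): e=[10,2,8] → #
    (1,3)@(3, 7): e=[-10,10,20] → ·
    (0,4)@(1, 9): e=[10,-2,12] → ·
  covered (3 px):
    · · · · · ·
    # · · · · ·
    # · · · · ·
    # · · · · ·
    · · · · · ·
    · · · · · ·
    · · · · · ·
    · · · · · ·
    · · · · · ·
    · · · · · ·
    · · · · · ·

Result: [2,8,10]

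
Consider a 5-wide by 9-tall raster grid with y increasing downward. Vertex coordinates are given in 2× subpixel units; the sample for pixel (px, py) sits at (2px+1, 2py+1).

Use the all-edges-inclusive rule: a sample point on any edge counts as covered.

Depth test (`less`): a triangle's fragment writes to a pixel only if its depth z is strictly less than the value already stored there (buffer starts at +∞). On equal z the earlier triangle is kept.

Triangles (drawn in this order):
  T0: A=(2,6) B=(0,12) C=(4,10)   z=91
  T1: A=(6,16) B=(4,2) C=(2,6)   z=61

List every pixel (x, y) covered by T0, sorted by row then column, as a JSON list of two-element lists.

T0:
  2·area = 20  (B↔C swapped to make it positive)
  edge (2, 6)→(4, 10): d=(2,4) inclusive
  edge (4, 10)→(0, 12): d=(-4,2) inclusive
  edge (0, 12)→(2, 6): d=(2,-6) inclusive
    (1,1)@(3, 3): e=[-10,30,0] → .  [on edge]
    (0,4)@(1, 9): e=[10,10,0] → X  [on edge]
    (1,4)@(3, 9): e=[2,6,12] → X
    (2,4)@(5, 9): e=[-6,2,24] → .
    (0,5)@(1, 11): e=[14,2,4] → X
    (1,5)@(3, 11): e=[6,-2,16] → .
    (0,6)@(1, 13): e=[18,-6,8] → .
  covered (3 px):
    . . . . .
    . . . . .
    . . . . .
    . . . . .
    X X . . .
    X . . . .
    . . . . .
    . . . . .
    . . . . .
T1:
  2·area = 36  (B↔C swapped to make it positive)
  edge (6, 16)→(2, 6): d=(-4,-10) inclusive
  edge (2, 6)→(4, 2): d=(2,-4) inclusive
  edge (4, 2)→(6, 16): d=(2,14) inclusive
    (1,2)@(3, 5): e=[14,2,20] → X
    (2,2)@(5, 5): e=[34,10,-8] → .
    (1,3)@(3, 7): e=[6,6,24] → X
    (2,3)@(5, 7): e=[26,14,-4] → .
    (1,4)@(3, 9): e=[-2,10,28] → .
    (2,4)@(5, 9): e=[18,18,0] → X  [on edge]
    (3,4)@(7, 9): e=[38,26,-28] → .
    (2,5)@(5, 11): e=[10,22,4] → X
    (3,5)@(7, 11): e=[30,30,-24] → .
    (2,6)@(5, 13): e=[2,26,8] → X
    (3,6)@(7, 13): e=[22,34,-20] → .
    (2,7)@(5, 15): e=[-6,30,12] → .
  covered (5 px):
    . . . . .
    . . . . .
    . X . . .
    . X . . .
    . . X . .
    . . X . .
    . . X . .
    . . . . .
    . . . . .

Final: [[0,4],[1,4],[0,5]]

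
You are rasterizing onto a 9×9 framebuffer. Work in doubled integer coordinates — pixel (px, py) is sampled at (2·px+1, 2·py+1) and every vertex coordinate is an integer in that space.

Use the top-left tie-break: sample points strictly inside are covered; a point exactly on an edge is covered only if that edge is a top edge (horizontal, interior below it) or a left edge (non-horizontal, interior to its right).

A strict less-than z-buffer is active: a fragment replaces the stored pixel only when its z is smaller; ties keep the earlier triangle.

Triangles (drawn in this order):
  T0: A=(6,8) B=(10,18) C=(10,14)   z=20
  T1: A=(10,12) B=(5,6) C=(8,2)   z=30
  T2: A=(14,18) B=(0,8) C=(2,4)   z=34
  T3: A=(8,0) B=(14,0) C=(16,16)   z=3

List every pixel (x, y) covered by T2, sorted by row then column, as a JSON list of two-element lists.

T0:
  2·area = 16  (B↔C swapped to make it positive)
  edge (6, 8)→(10, 14): d=(4,6) right/bottom  bias=-1
  edge (10, 14)→(10, 18): d=(0,4) right/bottom  bias=-1
  edge (10, 18)→(6, 8): d=(-4,-10) top-left  bias=+0
    (4,6)@(9, 13): e=[2,4,10] → X
    (5,6)@(11, 13): e=[-10,-4,30] → .
    (4,7)@(9, 15): e=[10,4,2] → X
    (5,7)@(11, 15): e=[-2,-4,22] → .
    (4,8)@(9, 17): e=[18,4,-6] → .
  covered (2 px):
    . . . . . . . . .
    . . . . . . . . .
    . . . . . . . . .
    . . . . . . . . .
    . . . . . . . . .
    . . . . . . . . .
    . . . . X . . . .
    . . . . X . . . .
    . . . . . . . . .
T1:
  2·area = 38
  edge (10, 12)→(5, 6): d=(-5,-6) top-left  bias=+0
  edge (5, 6)→(8, 2): d=(3,-4) top-left  bias=+0
  edge (8, 2)→(10, 12): d=(2,10) right/bottom  bias=-1
    (3,2)@(7, 5): e=[17,5,16] → X
    (4,2)@(9, 5): e=[29,13,-4] → .
    (3,3)@(7, 7): e=[7,11,20] → X
    (4,3)@(9, 7): e=[19,19,0] → .  [on edge]
    (3,4)@(7, 9): e=[-3,17,24] → .
    (4,4)@(9, 9): e=[9,25,4] → X
    (5,4)@(11, 9): e=[21,33,-16] → .
    (4,5)@(9, 11): e=[-1,31,8] → .
    (5,8)@(11, 17): e=[-19,57,0] → .  [on edge]
  covered (3 px):
    . . . . . . . . .
    . . . . . . . . .
    . . . X . . . . .
    . . . X . . . . .
    . . . . X . . . .
    . . . . . . . . .
    . . . . . . . . .
    . . . . . . . . .
    . . . . . . . . .
T2:
  2·area = 76
  edge (14, 18)→(0, 8): d=(-14,-10) top-left  bias=+0
  edge (0, 8)→(2, 4): d=(2,-4) top-left  bias=+0
  edge (2, 4)→(14, 18): d=(12,14) right/bottom  bias=-1
    (0,3)@(1, 7): e=[24,2,50] → X
    (1,3)@(3, 7): e=[44,10,22] → X
    (2,3)@(5, 7): e=[64,18,-6] → .
    (0,4)@(1, 9): e=[-4,6,74] → .
    (1,4)@(3, 9): e=[16,14,46] → X
    (2,4)@(5, 9): e=[36,22,18] → X
    (3,4)@(7, 9): e=[56,30,-10] → .
    (1,5)@(3, 11): e=[-12,18,70] → .
    (2,5)@(5, 11): e=[8,26,42] → X
    (3,5)@(7, 11): e=[28,34,14] → X
    (4,5)@(9, 11): e=[48,42,-14] → .
    (2,6)@(5, 13): e=[-20,30,66] → .
    (3,6)@(7, 13): e=[0,38,38] → X  [on edge]
  covered (10 px):
    . . . . . . . . .
    . . . . . . . . .
    . . . . . . . . .
    X X . . . . . . .
    . X X . . . . . .
    . . X X . . . . .
    . . . X X . . . .
    . . . . . X . . .
    . . . . . . X . .
T3:
  2·area = 96
  edge (8, 0)→(14, 0): d=(6,0) top-left  bias=+0
  edge (14, 0)→(16, 16): d=(2,16) right/bottom  bias=-1
  edge (16, 16)→(8, 0): d=(-8,-16) top-left  bias=+0
    (4,0)@(9, 1): e=[6,82,8] → X
    (5,0)@(11, 1): e=[6,50,40] → X
    (6,0)@(13, 1): e=[6,18,72] → X
    (7,0)@(15, 1): e=[6,-14,104] → .
    (4,1)@(9, 3): e=[18,86,-8] → .
    (5,1)@(11, 3): e=[18,54,24] → X
    (7,1)@(15, 3): e=[18,-10,88] → .
    (5,2)@(11, 5): e=[30,58,8] → X
    (7,2)@(15, 5): e=[30,-6,72] → .
    (5,3)@(11, 7): e=[42,62,-8] → .
    (6,3)@(13, 7): e=[42,30,24] → X
    (7,3)@(15, 7): e=[42,-2,56] → .
  covered (12 px):
    . . . . X X X . .
    . . . . . X X . .
    . . . . . X X . .
    . . . . . . X . .
    . . . . . . X X .
    . . . . . . . X .
    . . . . . . . X .
    . . . . . . . . .
    . . . . . . . . .

Answer: [[0,3],[1,3],[1,4],[2,4],[2,5],[3,5],[3,6],[4,6],[5,7],[6,8]]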